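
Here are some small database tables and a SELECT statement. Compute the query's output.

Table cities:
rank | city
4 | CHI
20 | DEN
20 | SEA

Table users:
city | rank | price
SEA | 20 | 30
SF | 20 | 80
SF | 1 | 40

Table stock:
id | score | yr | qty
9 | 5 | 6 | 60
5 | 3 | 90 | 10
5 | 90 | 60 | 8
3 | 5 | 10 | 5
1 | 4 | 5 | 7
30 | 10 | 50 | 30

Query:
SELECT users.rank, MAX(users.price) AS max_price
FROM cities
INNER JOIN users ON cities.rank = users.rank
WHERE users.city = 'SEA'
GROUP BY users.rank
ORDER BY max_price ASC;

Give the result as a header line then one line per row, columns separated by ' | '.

After JOIN users (4 rows):
cities.rank | cities.city | users.city | users.rank | users.price
20 | DEN | SEA | 20 | 30
20 | DEN | SF | 20 | 80
20 | SEA | SEA | 20 | 30
20 | SEA | SF | 20 | 80
After WHERE (2 rows):
cities.rank | cities.city | users.city | users.rank | users.price
20 | DEN | SEA | 20 | 30
20 | SEA | SEA | 20 | 30
After GROUP BY (1 rows):
users.rank | max_price
20 | 30
After ORDER BY (1 rows):
users.rank | max_price
20 | 30

== RESULT ==
users.rank | max_price
20 | 30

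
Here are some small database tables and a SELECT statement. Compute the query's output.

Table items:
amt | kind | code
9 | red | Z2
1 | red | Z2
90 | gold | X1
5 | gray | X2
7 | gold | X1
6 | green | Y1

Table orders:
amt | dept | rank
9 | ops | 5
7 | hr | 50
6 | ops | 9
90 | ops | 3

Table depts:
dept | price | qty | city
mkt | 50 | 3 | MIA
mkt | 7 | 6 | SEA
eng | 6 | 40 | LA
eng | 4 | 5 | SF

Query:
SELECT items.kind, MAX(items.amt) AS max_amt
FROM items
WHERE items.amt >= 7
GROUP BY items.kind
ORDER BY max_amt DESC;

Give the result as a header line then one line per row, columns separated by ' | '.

== RESULT ==
items.kind | max_amt
gold | 90
red | 9

Derivation:
After WHERE (3 rows):
items.amt | items.kind | items.code
9 | red | Z2
90 | gold | X1
7 | gold | X1
After GROUP BY (2 rows):
items.kind | max_amt
red | 9
gold | 90
After ORDER BY (2 rows):
items.kind | max_amt
gold | 90
red | 9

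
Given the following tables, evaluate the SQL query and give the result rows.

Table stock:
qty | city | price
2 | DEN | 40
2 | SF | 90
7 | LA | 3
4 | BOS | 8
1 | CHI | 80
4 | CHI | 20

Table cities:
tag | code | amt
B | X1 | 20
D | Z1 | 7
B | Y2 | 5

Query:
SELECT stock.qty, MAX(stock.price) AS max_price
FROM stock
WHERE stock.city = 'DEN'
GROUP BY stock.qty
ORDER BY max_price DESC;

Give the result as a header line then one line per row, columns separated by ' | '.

== RESULT ==
stock.qty | max_price
2 | 40

Derivation:
After WHERE (1 rows):
stock.qty | stock.city | stock.price
2 | DEN | 40
After GROUP BY (1 rows):
stock.qty | max_price
2 | 40
After ORDER BY (1 rows):
stock.qty | max_price
2 | 40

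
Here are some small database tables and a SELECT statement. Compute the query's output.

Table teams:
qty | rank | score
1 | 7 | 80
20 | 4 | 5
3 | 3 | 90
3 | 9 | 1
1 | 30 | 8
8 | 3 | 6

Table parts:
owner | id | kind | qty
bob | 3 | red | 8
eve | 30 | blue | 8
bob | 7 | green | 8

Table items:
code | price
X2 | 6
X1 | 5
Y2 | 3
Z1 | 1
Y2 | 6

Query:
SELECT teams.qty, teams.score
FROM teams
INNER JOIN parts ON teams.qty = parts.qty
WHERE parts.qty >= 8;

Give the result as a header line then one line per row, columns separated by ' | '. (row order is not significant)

After JOIN parts (3 rows):
teams.qty | teams.rank | teams.score | parts.owner | parts.id | parts.kind | parts.qty
8 | 3 | 6 | bob | 3 | red | 8
8 | 3 | 6 | eve | 30 | blue | 8
8 | 3 | 6 | bob | 7 | green | 8
After WHERE (3 rows):
teams.qty | teams.rank | teams.score | parts.owner | parts.id | parts.kind | parts.qty
8 | 3 | 6 | bob | 3 | red | 8
8 | 3 | 6 | eve | 30 | blue | 8
8 | 3 | 6 | bob | 7 | green | 8
After SELECT (3 rows):
teams.qty | teams.score
8 | 6
8 | 6
8 | 6

== RESULT ==
teams.qty | teams.score
8 | 6
8 | 6
8 | 6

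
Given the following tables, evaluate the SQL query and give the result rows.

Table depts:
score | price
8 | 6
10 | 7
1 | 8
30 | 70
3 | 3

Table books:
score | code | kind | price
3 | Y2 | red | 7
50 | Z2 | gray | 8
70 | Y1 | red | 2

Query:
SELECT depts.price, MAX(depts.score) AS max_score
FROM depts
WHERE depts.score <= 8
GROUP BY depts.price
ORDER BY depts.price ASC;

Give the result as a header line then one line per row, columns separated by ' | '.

== RESULT ==
depts.price | max_score
3 | 3
6 | 8
8 | 1

Derivation:
After WHERE (3 rows):
depts.score | depts.price
8 | 6
1 | 8
3 | 3
After GROUP BY (3 rows):
depts.price | max_score
6 | 8
8 | 1
3 | 3
After ORDER BY (3 rows):
depts.price | max_score
3 | 3
6 | 8
8 | 1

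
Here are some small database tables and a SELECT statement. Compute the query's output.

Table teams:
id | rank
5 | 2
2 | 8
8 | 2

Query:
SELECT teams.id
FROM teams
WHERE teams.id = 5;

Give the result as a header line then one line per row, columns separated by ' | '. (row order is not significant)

== RESULT ==
teams.id
5

Derivation:
After WHERE (1 rows):
teams.id | teams.rank
5 | 2
After SELECT (1 rows):
teams.id
5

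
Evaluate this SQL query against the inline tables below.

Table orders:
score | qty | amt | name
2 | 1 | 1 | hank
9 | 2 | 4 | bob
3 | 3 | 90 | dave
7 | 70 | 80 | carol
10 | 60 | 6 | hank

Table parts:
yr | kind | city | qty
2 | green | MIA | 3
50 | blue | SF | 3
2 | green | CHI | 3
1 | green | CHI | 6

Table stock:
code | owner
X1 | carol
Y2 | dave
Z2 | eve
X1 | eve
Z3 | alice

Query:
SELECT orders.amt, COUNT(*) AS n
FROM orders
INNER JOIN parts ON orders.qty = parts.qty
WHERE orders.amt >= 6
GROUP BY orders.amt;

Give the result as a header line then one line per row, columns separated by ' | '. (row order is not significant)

After JOIN parts (3 rows):
orders.score | orders.qty | orders.amt | orders.name | parts.yr | parts.kind | parts.city | parts.qty
3 | 3 | 90 | dave | 2 | green | MIA | 3
3 | 3 | 90 | dave | 50 | blue | SF | 3
3 | 3 | 90 | dave | 2 | green | CHI | 3
After WHERE (3 rows):
orders.score | orders.qty | orders.amt | orders.name | parts.yr | parts.kind | parts.city | parts.qty
3 | 3 | 90 | dave | 2 | green | MIA | 3
3 | 3 | 90 | dave | 50 | blue | SF | 3
3 | 3 | 90 | dave | 2 | green | CHI | 3
After GROUP BY (1 rows):
orders.amt | n
90 | 3

== RESULT ==
orders.amt | n
90 | 3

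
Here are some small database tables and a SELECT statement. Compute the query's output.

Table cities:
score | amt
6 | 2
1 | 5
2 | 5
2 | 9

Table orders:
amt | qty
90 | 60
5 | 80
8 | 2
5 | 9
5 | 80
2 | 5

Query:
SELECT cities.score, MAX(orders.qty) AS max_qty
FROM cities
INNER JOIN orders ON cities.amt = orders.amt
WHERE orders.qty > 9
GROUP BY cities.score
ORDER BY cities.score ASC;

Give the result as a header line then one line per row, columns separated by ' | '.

After JOIN orders (7 rows):
cities.score | cities.amt | orders.amt | orders.qty
6 | 2 | 2 | 5
1 | 5 | 5 | 80
1 | 5 | 5 | 9
1 | 5 | 5 | 80
2 | 5 | 5 | 80
2 | 5 | 5 | 9
2 | 5 | 5 | 80
After WHERE (4 rows):
cities.score | cities.amt | orders.amt | orders.qty
1 | 5 | 5 | 80
1 | 5 | 5 | 80
2 | 5 | 5 | 80
2 | 5 | 5 | 80
After GROUP BY (2 rows):
cities.score | max_qty
1 | 80
2 | 80
After ORDER BY (2 rows):
cities.score | max_qty
1 | 80
2 | 80

== RESULT ==
cities.score | max_qty
1 | 80
2 | 80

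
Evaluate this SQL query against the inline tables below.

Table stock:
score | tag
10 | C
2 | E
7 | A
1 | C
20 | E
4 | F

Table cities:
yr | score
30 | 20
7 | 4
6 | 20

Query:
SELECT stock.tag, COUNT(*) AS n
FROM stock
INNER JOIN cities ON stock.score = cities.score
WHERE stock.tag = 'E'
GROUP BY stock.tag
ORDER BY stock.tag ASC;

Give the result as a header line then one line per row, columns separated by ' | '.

== RESULT ==
stock.tag | n
E | 2

Derivation:
After JOIN cities (3 rows):
stock.score | stock.tag | cities.yr | cities.score
20 | E | 30 | 20
20 | E | 6 | 20
4 | F | 7 | 4
After WHERE (2 rows):
stock.score | stock.tag | cities.yr | cities.score
20 | E | 30 | 20
20 | E | 6 | 20
After GROUP BY (1 rows):
stock.tag | n
E | 2
After ORDER BY (1 rows):
stock.tag | n
E | 2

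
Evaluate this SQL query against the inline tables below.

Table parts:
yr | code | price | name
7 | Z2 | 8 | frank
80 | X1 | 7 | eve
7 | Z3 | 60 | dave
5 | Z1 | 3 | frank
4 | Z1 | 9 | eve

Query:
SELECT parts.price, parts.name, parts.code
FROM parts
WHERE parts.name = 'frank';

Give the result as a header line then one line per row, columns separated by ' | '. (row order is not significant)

After WHERE (2 rows):
parts.yr | parts.code | parts.price | parts.name
7 | Z2 | 8 | frank
5 | Z1 | 3 | frank
After SELECT (2 rows):
parts.price | parts.name | parts.code
8 | frank | Z2
3 | frank | Z1

== RESULT ==
parts.price | parts.name | parts.code
8 | frank | Z2
3 | frank | Z1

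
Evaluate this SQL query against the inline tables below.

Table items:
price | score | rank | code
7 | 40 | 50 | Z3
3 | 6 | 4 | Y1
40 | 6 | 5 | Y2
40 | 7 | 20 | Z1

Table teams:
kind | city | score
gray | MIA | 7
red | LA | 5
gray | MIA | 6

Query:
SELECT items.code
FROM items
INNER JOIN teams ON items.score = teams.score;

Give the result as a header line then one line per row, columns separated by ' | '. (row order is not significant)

== RESULT ==
items.code
Y1
Y2
Z1

Derivation:
After JOIN teams (3 rows):
items.price | items.score | items.rank | items.code | teams.kind | teams.city | teams.score
3 | 6 | 4 | Y1 | gray | MIA | 6
40 | 6 | 5 | Y2 | gray | MIA | 6
40 | 7 | 20 | Z1 | gray | MIA | 7
After SELECT (3 rows):
items.code
Y1
Y2
Z1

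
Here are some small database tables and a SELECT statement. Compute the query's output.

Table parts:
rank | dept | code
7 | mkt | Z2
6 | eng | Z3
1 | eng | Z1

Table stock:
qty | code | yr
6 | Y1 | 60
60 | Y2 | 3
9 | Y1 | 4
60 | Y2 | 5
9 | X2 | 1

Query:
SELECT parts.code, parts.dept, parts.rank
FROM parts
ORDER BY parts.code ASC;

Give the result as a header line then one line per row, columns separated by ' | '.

== RESULT ==
parts.code | parts.dept | parts.rank
Z1 | eng | 1
Z2 | mkt | 7
Z3 | eng | 6

Derivation:
After SELECT (3 rows):
parts.code | parts.dept | parts.rank
Z2 | mkt | 7
Z3 | eng | 6
Z1 | eng | 1
After ORDER BY (3 rows):
parts.code | parts.dept | parts.rank
Z1 | eng | 1
Z2 | mkt | 7
Z3 | eng | 6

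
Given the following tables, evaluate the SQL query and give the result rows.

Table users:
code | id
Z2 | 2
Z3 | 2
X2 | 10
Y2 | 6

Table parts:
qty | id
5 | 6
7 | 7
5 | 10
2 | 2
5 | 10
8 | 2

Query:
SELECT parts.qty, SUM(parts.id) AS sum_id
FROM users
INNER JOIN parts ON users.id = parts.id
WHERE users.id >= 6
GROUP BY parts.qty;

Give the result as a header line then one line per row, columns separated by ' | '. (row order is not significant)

== RESULT ==
parts.qty | sum_id
5 | 26

Derivation:
After JOIN parts (7 rows):
users.code | users.id | parts.qty | parts.id
Z2 | 2 | 2 | 2
Z2 | 2 | 8 | 2
Z3 | 2 | 2 | 2
Z3 | 2 | 8 | 2
X2 | 10 | 5 | 10
X2 | 10 | 5 | 10
Y2 | 6 | 5 | 6
After WHERE (3 rows):
users.code | users.id | parts.qty | parts.id
X2 | 10 | 5 | 10
X2 | 10 | 5 | 10
Y2 | 6 | 5 | 6
After GROUP BY (1 rows):
parts.qty | sum_id
5 | 26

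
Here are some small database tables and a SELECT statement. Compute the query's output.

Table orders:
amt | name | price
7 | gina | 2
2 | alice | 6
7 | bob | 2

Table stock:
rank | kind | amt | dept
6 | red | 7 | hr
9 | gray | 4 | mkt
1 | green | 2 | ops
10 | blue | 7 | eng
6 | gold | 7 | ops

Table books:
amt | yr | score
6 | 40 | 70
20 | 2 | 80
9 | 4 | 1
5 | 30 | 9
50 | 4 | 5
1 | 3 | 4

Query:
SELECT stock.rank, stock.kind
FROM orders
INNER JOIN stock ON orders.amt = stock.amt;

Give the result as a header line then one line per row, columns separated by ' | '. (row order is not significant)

After JOIN stock (7 rows):
orders.amt | orders.name | orders.price | stock.rank | stock.kind | stock.amt | stock.dept
7 | gina | 2 | 6 | red | 7 | hr
7 | gina | 2 | 10 | blue | 7 | eng
7 | gina | 2 | 6 | gold | 7 | ops
2 | alice | 6 | 1 | green | 2 | ops
7 | bob | 2 | 6 | red | 7 | hr
7 | bob | 2 | 10 | blue | 7 | eng
7 | bob | 2 | 6 | gold | 7 | ops
After SELECT (7 rows):
stock.rank | stock.kind
6 | red
10 | blue
6 | gold
1 | green
6 | red
10 | blue
6 | gold

== RESULT ==
stock.rank | stock.kind
6 | red
10 | blue
6 | gold
1 | green
6 | red
10 | blue
6 | gold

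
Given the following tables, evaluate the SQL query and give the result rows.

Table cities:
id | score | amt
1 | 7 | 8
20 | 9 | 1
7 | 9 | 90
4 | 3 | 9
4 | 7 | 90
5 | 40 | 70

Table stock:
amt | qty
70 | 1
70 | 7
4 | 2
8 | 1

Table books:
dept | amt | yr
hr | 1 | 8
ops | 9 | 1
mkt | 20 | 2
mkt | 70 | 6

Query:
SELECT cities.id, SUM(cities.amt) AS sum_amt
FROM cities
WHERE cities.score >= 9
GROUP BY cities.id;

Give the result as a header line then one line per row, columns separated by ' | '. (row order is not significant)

== RESULT ==
cities.id | sum_amt
20 | 1
7 | 90
5 | 70

Derivation:
After WHERE (3 rows):
cities.id | cities.score | cities.amt
20 | 9 | 1
7 | 9 | 90
5 | 40 | 70
After GROUP BY (3 rows):
cities.id | sum_amt
20 | 1
7 | 90
5 | 70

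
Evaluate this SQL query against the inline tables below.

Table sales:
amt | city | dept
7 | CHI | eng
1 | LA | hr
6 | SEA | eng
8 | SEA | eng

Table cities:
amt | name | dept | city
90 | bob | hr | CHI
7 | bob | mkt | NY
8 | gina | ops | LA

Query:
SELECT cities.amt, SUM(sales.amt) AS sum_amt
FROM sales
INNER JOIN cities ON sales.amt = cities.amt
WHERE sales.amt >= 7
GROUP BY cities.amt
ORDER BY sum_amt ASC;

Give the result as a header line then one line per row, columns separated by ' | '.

== RESULT ==
cities.amt | sum_amt
7 | 7
8 | 8

Derivation:
After JOIN cities (2 rows):
sales.amt | sales.city | sales.dept | cities.amt | cities.name | cities.dept | cities.city
7 | CHI | eng | 7 | bob | mkt | NY
8 | SEA | eng | 8 | gina | ops | LA
After WHERE (2 rows):
sales.amt | sales.city | sales.dept | cities.amt | cities.name | cities.dept | cities.city
7 | CHI | eng | 7 | bob | mkt | NY
8 | SEA | eng | 8 | gina | ops | LA
After GROUP BY (2 rows):
cities.amt | sum_amt
7 | 7
8 | 8
After ORDER BY (2 rows):
cities.amt | sum_amt
7 | 7
8 | 8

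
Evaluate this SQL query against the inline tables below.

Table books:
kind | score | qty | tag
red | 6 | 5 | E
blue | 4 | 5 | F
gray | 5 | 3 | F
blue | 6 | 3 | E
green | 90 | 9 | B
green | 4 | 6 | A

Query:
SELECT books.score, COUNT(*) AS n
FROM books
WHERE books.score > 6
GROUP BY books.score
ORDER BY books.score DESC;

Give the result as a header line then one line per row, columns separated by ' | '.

== RESULT ==
books.score | n
90 | 1

Derivation:
After WHERE (1 rows):
books.kind | books.score | books.qty | books.tag
green | 90 | 9 | B
After GROUP BY (1 rows):
books.score | n
90 | 1
After ORDER BY (1 rows):
books.score | n
90 | 1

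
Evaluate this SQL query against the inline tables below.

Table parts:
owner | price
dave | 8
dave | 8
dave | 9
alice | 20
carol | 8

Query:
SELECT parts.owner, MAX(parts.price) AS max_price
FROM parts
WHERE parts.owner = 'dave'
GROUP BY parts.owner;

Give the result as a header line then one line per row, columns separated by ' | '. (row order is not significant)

== RESULT ==
parts.owner | max_price
dave | 9

Derivation:
After WHERE (3 rows):
parts.owner | parts.price
dave | 8
dave | 8
dave | 9
After GROUP BY (1 rows):
parts.owner | max_price
dave | 9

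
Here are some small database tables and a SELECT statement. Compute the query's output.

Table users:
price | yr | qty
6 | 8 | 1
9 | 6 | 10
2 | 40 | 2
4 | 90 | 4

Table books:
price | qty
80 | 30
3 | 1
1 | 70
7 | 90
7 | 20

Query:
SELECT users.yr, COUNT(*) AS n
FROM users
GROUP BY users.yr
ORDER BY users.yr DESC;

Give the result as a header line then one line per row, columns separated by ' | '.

== RESULT ==
users.yr | n
90 | 1
40 | 1
8 | 1
6 | 1

Derivation:
After GROUP BY (4 rows):
users.yr | n
8 | 1
6 | 1
40 | 1
90 | 1
After ORDER BY (4 rows):
users.yr | n
90 | 1
40 | 1
8 | 1
6 | 1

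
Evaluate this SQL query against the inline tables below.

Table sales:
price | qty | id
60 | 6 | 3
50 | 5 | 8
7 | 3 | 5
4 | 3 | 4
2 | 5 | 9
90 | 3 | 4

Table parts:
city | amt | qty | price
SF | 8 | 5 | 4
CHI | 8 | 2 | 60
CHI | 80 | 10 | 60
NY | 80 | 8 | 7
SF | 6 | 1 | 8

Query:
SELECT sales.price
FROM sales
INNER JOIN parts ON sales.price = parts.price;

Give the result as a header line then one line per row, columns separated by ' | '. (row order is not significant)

After JOIN parts (4 rows):
sales.price | sales.qty | sales.id | parts.city | parts.amt | parts.qty | parts.price
60 | 6 | 3 | CHI | 8 | 2 | 60
60 | 6 | 3 | CHI | 80 | 10 | 60
7 | 3 | 5 | NY | 80 | 8 | 7
4 | 3 | 4 | SF | 8 | 5 | 4
After SELECT (4 rows):
sales.price
60
60
7
4

== RESULT ==
sales.price
60
60
7
4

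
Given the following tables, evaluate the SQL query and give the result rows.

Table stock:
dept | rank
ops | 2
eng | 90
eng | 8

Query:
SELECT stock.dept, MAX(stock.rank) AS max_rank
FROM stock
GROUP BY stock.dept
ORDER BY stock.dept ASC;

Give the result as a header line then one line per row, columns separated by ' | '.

== RESULT ==
stock.dept | max_rank
eng | 90
ops | 2

Derivation:
After GROUP BY (2 rows):
stock.dept | max_rank
ops | 2
eng | 90
After ORDER BY (2 rows):
stock.dept | max_rank
eng | 90
ops | 2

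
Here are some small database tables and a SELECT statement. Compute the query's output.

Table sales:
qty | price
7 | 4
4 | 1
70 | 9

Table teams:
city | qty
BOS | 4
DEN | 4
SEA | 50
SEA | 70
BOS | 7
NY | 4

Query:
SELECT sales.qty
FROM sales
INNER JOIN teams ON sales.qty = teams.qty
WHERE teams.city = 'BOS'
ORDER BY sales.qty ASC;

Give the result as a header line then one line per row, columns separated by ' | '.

== RESULT ==
sales.qty
4
7

Derivation:
After JOIN teams (5 rows):
sales.qty | sales.price | teams.city | teams.qty
7 | 4 | BOS | 7
4 | 1 | BOS | 4
4 | 1 | DEN | 4
4 | 1 | NY | 4
70 | 9 | SEA | 70
After WHERE (2 rows):
sales.qty | sales.price | teams.city | teams.qty
7 | 4 | BOS | 7
4 | 1 | BOS | 4
After SELECT (2 rows):
sales.qty
7
4
After ORDER BY (2 rows):
sales.qty
4
7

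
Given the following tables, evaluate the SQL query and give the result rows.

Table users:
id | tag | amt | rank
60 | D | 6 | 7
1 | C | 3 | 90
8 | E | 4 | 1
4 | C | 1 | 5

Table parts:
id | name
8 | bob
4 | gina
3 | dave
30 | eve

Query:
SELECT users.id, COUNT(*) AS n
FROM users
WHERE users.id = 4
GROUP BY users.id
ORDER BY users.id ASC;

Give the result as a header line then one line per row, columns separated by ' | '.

== RESULT ==
users.id | n
4 | 1

Derivation:
After WHERE (1 rows):
users.id | users.tag | users.amt | users.rank
4 | C | 1 | 5
After GROUP BY (1 rows):
users.id | n
4 | 1
After ORDER BY (1 rows):
users.id | n
4 | 1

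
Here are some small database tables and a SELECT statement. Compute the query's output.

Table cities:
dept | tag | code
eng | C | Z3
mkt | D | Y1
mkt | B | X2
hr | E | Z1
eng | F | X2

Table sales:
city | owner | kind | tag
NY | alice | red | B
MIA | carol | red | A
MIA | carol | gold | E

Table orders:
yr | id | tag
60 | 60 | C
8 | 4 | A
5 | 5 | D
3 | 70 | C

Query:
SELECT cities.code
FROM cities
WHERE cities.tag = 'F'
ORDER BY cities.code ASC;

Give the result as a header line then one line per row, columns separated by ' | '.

After WHERE (1 rows):
cities.dept | cities.tag | cities.code
eng | F | X2
After SELECT (1 rows):
cities.code
X2
After ORDER BY (1 rows):
cities.code
X2

== RESULT ==
cities.code
X2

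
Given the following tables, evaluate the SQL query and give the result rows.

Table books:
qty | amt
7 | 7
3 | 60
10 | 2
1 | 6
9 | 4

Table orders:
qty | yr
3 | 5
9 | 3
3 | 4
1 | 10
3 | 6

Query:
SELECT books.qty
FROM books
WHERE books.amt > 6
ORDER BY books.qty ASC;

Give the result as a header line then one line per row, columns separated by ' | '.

== RESULT ==
books.qty
3
7

Derivation:
After WHERE (2 rows):
books.qty | books.amt
7 | 7
3 | 60
After SELECT (2 rows):
books.qty
7
3
After ORDER BY (2 rows):
books.qty
3
7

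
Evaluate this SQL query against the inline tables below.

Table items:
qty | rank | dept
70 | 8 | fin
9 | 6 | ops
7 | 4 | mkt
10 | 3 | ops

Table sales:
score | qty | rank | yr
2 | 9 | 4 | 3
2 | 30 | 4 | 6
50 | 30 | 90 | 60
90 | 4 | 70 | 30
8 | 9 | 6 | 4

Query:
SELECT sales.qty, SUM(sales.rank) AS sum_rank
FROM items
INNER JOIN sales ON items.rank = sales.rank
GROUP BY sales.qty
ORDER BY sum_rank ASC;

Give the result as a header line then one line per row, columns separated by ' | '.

After JOIN sales (3 rows):
items.qty | items.rank | items.dept | sales.score | sales.qty | sales.rank | sales.yr
9 | 6 | ops | 8 | 9 | 6 | 4
7 | 4 | mkt | 2 | 9 | 4 | 3
7 | 4 | mkt | 2 | 30 | 4 | 6
After GROUP BY (2 rows):
sales.qty | sum_rank
9 | 10
30 | 4
After ORDER BY (2 rows):
sales.qty | sum_rank
30 | 4
9 | 10

== RESULT ==
sales.qty | sum_rank
30 | 4
9 | 10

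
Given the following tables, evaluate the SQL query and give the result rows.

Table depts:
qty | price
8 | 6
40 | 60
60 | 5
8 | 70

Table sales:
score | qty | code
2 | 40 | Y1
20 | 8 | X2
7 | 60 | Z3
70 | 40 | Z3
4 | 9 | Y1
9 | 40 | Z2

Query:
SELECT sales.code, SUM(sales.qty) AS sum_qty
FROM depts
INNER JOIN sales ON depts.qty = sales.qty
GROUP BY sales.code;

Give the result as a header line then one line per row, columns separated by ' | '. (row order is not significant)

After JOIN sales (6 rows):
depts.qty | depts.price | sales.score | sales.qty | sales.code
8 | 6 | 20 | 8 | X2
40 | 60 | 2 | 40 | Y1
40 | 60 | 70 | 40 | Z3
40 | 60 | 9 | 40 | Z2
60 | 5 | 7 | 60 | Z3
8 | 70 | 20 | 8 | X2
After GROUP BY (4 rows):
sales.code | sum_qty
X2 | 16
Y1 | 40
Z3 | 100
Z2 | 40

== RESULT ==
sales.code | sum_qty
X2 | 16
Y1 | 40
Z3 | 100
Z2 | 40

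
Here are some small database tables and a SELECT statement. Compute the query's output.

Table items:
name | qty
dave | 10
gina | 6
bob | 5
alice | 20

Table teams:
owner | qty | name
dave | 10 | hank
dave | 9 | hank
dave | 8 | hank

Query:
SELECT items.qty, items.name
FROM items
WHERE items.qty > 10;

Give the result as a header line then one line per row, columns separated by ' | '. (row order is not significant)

After WHERE (1 rows):
items.name | items.qty
alice | 20
After SELECT (1 rows):
items.qty | items.name
20 | alice

== RESULT ==
items.qty | items.name
20 | alice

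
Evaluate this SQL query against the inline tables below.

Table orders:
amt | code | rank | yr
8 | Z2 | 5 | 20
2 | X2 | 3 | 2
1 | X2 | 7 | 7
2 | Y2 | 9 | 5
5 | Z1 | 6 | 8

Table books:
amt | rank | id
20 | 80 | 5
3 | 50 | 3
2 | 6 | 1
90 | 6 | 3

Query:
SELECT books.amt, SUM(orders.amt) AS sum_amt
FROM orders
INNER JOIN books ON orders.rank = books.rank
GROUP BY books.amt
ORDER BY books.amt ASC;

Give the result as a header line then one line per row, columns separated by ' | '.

== RESULT ==
books.amt | sum_amt
2 | 5
90 | 5

Derivation:
After JOIN books (2 rows):
orders.amt | orders.code | orders.rank | orders.yr | books.amt | books.rank | books.id
5 | Z1 | 6 | 8 | 2 | 6 | 1
5 | Z1 | 6 | 8 | 90 | 6 | 3
After GROUP BY (2 rows):
books.amt | sum_amt
2 | 5
90 | 5
After ORDER BY (2 rows):
books.amt | sum_amt
2 | 5
90 | 5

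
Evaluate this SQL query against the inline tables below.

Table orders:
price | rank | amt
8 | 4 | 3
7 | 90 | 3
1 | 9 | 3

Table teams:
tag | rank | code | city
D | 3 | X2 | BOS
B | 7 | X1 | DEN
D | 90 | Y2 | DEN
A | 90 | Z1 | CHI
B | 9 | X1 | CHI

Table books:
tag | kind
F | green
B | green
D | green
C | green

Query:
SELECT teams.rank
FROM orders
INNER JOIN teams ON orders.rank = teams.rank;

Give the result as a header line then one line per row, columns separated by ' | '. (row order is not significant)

== RESULT ==
teams.rank
90
90
9

Derivation:
After JOIN teams (3 rows):
orders.price | orders.rank | orders.amt | teams.tag | teams.rank | teams.code | teams.city
7 | 90 | 3 | D | 90 | Y2 | DEN
7 | 90 | 3 | A | 90 | Z1 | CHI
1 | 9 | 3 | B | 9 | X1 | CHI
After SELECT (3 rows):
teams.rank
90
90
9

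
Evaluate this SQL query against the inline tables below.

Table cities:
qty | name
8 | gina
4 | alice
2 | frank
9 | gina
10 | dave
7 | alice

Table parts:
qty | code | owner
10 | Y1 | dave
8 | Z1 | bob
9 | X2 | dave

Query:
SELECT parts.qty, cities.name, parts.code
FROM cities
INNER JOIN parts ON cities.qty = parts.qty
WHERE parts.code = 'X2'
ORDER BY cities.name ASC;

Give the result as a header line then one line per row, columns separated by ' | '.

After JOIN parts (3 rows):
cities.qty | cities.name | parts.qty | parts.code | parts.owner
8 | gina | 8 | Z1 | bob
9 | gina | 9 | X2 | dave
10 | dave | 10 | Y1 | dave
After WHERE (1 rows):
cities.qty | cities.name | parts.qty | parts.code | parts.owner
9 | gina | 9 | X2 | dave
After SELECT (1 rows):
parts.qty | cities.name | parts.code
9 | gina | X2
After ORDER BY (1 rows):
parts.qty | cities.name | parts.code
9 | gina | X2

== RESULT ==
parts.qty | cities.name | parts.code
9 | gina | X2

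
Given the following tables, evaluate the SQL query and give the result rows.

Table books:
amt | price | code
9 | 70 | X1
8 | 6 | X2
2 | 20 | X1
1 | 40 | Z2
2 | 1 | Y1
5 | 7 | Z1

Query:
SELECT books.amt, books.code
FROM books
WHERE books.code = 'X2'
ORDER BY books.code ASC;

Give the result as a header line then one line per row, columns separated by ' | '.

After WHERE (1 rows):
books.amt | books.price | books.code
8 | 6 | X2
After SELECT (1 rows):
books.amt | books.code
8 | X2
After ORDER BY (1 rows):
books.amt | books.code
8 | X2

== RESULT ==
books.amt | books.code
8 | X2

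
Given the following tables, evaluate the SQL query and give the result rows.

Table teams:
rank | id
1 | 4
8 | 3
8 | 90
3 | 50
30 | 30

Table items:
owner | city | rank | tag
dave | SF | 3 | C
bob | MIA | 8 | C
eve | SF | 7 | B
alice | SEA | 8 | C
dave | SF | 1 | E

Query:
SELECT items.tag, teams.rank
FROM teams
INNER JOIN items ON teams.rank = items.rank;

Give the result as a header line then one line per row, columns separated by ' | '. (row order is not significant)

After JOIN items (6 rows):
teams.rank | teams.id | items.owner | items.city | items.rank | items.tag
1 | 4 | dave | SF | 1 | E
8 | 3 | bob | MIA | 8 | C
8 | 3 | alice | SEA | 8 | C
8 | 90 | bob | MIA | 8 | C
8 | 90 | alice | SEA | 8 | C
3 | 50 | dave | SF | 3 | C
After SELECT (6 rows):
items.tag | teams.rank
E | 1
C | 8
C | 8
C | 8
C | 8
C | 3

== RESULT ==
items.tag | teams.rank
E | 1
C | 8
C | 8
C | 8
C | 8
C | 3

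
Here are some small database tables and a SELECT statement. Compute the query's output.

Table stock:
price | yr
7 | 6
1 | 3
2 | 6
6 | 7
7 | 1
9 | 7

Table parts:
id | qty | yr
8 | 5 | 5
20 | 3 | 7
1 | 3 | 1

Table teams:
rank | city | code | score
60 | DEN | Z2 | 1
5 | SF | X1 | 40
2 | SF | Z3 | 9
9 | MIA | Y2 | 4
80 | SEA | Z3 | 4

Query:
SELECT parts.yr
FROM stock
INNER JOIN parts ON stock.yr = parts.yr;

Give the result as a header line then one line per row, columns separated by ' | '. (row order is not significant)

After JOIN parts (3 rows):
stock.price | stock.yr | parts.id | parts.qty | parts.yr
6 | 7 | 20 | 3 | 7
7 | 1 | 1 | 3 | 1
9 | 7 | 20 | 3 | 7
After SELECT (3 rows):
parts.yr
7
1
7

== RESULT ==
parts.yr
7
1
7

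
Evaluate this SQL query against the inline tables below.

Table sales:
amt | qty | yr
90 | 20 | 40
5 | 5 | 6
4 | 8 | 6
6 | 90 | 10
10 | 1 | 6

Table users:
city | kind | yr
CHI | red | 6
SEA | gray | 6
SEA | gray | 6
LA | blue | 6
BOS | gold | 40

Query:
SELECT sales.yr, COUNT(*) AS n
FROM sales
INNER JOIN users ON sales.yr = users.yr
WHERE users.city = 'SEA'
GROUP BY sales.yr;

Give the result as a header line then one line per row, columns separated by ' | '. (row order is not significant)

After JOIN users (13 rows):
sales.amt | sales.qty | sales.yr | users.city | users.kind | users.yr
90 | 20 | 40 | BOS | gold | 40
5 | 5 | 6 | CHI | red | 6
5 | 5 | 6 | SEA | gray | 6
5 | 5 | 6 | SEA | gray | 6
5 | 5 | 6 | LA | blue | 6
4 | 8 | 6 | CHI | red | 6
4 | 8 | 6 | SEA | gray | 6
4 | 8 | 6 | SEA | gray | 6
4 | 8 | 6 | LA | blue | 6
10 | 1 | 6 | CHI | red | 6
10 | 1 | 6 | SEA | gray | 6
10 | 1 | 6 | SEA | gray | 6
10 | 1 | 6 | LA | blue | 6
After WHERE (6 rows):
sales.amt | sales.qty | sales.yr | users.city | users.kind | users.yr
5 | 5 | 6 | SEA | gray | 6
5 | 5 | 6 | SEA | gray | 6
4 | 8 | 6 | SEA | gray | 6
4 | 8 | 6 | SEA | gray | 6
10 | 1 | 6 | SEA | gray | 6
10 | 1 | 6 | SEA | gray | 6
After GROUP BY (1 rows):
sales.yr | n
6 | 6

== RESULT ==
sales.yr | n
6 | 6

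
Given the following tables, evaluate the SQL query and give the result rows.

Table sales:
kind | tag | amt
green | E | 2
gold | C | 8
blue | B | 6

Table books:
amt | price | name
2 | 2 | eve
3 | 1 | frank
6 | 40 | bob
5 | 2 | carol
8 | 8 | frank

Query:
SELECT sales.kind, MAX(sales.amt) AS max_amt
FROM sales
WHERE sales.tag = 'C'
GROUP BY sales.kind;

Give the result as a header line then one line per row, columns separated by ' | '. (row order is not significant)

== RESULT ==
sales.kind | max_amt
gold | 8

Derivation:
After WHERE (1 rows):
sales.kind | sales.tag | sales.amt
gold | C | 8
After GROUP BY (1 rows):
sales.kind | max_amt
gold | 8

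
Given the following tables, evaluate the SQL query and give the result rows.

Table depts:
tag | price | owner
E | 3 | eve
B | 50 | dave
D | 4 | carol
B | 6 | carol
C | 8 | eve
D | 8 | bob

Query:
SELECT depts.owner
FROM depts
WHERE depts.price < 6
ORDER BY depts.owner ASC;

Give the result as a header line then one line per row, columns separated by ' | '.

After WHERE (2 rows):
depts.tag | depts.price | depts.owner
E | 3 | eve
D | 4 | carol
After SELECT (2 rows):
depts.owner
eve
carol
After ORDER BY (2 rows):
depts.owner
carol
eve

== RESULT ==
depts.owner
carol
eve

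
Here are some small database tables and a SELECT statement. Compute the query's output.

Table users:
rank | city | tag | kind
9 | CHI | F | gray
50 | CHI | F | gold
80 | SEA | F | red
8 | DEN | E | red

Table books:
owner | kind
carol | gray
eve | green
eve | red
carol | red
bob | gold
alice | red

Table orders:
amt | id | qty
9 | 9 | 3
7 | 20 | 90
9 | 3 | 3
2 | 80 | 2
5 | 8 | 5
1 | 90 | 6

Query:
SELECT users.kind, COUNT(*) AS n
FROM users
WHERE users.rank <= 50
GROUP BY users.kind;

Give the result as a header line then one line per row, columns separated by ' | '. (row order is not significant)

After WHERE (3 rows):
users.rank | users.city | users.tag | users.kind
9 | CHI | F | gray
50 | CHI | F | gold
8 | DEN | E | red
After GROUP BY (3 rows):
users.kind | n
gray | 1
gold | 1
red | 1

== RESULT ==
users.kind | n
gray | 1
gold | 1
red | 1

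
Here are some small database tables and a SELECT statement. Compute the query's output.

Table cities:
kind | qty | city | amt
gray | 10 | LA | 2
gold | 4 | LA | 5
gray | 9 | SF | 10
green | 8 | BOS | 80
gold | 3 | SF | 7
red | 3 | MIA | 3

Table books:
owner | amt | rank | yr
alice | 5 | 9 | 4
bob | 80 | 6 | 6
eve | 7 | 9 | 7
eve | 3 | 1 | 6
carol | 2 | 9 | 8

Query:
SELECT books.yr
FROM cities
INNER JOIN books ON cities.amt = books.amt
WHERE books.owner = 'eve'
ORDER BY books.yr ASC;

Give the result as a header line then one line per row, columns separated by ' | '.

== RESULT ==
books.yr
6
7

Derivation:
After JOIN books (5 rows):
cities.kind | cities.qty | cities.city | cities.amt | books.owner | books.amt | books.rank | books.yr
gray | 10 | LA | 2 | carol | 2 | 9 | 8
gold | 4 | LA | 5 | alice | 5 | 9 | 4
green | 8 | BOS | 80 | bob | 80 | 6 | 6
gold | 3 | SF | 7 | eve | 7 | 9 | 7
red | 3 | MIA | 3 | eve | 3 | 1 | 6
After WHERE (2 rows):
cities.kind | cities.qty | cities.city | cities.amt | books.owner | books.amt | books.rank | books.yr
gold | 3 | SF | 7 | eve | 7 | 9 | 7
red | 3 | MIA | 3 | eve | 3 | 1 | 6
After SELECT (2 rows):
books.yr
7
6
After ORDER BY (2 rows):
books.yr
6
7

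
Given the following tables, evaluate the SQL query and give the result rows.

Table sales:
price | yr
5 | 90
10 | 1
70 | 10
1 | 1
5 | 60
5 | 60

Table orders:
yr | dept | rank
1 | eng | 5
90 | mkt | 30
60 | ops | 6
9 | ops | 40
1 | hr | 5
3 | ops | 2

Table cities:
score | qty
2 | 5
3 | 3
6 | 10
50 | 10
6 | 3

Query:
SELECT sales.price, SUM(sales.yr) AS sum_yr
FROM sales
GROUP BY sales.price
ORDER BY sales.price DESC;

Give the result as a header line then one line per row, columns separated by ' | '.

After GROUP BY (4 rows):
sales.price | sum_yr
5 | 210
10 | 1
70 | 10
1 | 1
After ORDER BY (4 rows):
sales.price | sum_yr
70 | 10
10 | 1
5 | 210
1 | 1

== RESULT ==
sales.price | sum_yr
70 | 10
10 | 1
5 | 210
1 | 1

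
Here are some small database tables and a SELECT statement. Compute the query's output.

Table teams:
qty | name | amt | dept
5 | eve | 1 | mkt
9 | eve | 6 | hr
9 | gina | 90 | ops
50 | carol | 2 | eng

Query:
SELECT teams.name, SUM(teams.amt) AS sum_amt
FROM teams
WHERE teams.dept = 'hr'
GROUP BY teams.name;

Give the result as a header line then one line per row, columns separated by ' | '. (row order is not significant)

== RESULT ==
teams.name | sum_amt
eve | 6

Derivation:
After WHERE (1 rows):
teams.qty | teams.name | teams.amt | teams.dept
9 | eve | 6 | hr
After GROUP BY (1 rows):
teams.name | sum_amt
eve | 6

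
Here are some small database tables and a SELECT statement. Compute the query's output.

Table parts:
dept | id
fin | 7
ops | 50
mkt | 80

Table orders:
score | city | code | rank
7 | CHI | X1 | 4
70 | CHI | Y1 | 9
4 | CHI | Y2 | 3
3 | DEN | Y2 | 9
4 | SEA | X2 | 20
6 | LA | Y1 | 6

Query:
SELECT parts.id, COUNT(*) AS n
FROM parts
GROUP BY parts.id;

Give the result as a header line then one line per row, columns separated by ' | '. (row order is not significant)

After GROUP BY (3 rows):
parts.id | n
7 | 1
50 | 1
80 | 1

== RESULT ==
parts.id | n
7 | 1
50 | 1
80 | 1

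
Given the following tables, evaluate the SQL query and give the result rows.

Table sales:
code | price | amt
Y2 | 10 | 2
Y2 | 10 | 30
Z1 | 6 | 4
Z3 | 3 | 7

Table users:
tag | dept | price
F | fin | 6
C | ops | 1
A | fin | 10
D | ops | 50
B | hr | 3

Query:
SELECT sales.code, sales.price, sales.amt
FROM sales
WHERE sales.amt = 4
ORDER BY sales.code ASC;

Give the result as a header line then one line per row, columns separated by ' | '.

After WHERE (1 rows):
sales.code | sales.price | sales.amt
Z1 | 6 | 4
After SELECT (1 rows):
sales.code | sales.price | sales.amt
Z1 | 6 | 4
After ORDER BY (1 rows):
sales.code | sales.price | sales.amt
Z1 | 6 | 4

== RESULT ==
sales.code | sales.price | sales.amt
Z1 | 6 | 4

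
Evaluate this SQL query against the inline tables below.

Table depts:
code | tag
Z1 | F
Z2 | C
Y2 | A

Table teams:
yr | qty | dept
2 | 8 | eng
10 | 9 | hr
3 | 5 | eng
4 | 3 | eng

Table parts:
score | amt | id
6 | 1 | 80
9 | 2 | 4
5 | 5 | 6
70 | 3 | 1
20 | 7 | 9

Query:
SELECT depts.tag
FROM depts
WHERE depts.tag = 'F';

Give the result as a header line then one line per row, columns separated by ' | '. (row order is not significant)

After WHERE (1 rows):
depts.code | depts.tag
Z1 | F
After SELECT (1 rows):
depts.tag
F

== RESULT ==
depts.tag
F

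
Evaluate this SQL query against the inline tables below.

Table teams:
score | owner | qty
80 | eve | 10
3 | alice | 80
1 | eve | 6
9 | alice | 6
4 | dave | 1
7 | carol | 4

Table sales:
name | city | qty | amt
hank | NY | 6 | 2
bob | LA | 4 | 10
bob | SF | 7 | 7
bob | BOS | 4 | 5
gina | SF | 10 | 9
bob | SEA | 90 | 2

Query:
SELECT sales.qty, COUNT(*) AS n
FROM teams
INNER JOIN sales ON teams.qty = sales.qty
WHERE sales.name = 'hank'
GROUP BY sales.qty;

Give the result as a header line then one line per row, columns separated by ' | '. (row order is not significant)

== RESULT ==
sales.qty | n
6 | 2

Derivation:
After JOIN sales (5 rows):
teams.score | teams.owner | teams.qty | sales.name | sales.city | sales.qty | sales.amt
80 | eve | 10 | gina | SF | 10 | 9
1 | eve | 6 | hank | NY | 6 | 2
9 | alice | 6 | hank | NY | 6 | 2
7 | carol | 4 | bob | LA | 4 | 10
7 | carol | 4 | bob | BOS | 4 | 5
After WHERE (2 rows):
teams.score | teams.owner | teams.qty | sales.name | sales.city | sales.qty | sales.amt
1 | eve | 6 | hank | NY | 6 | 2
9 | alice | 6 | hank | NY | 6 | 2
After GROUP BY (1 rows):
sales.qty | n
6 | 2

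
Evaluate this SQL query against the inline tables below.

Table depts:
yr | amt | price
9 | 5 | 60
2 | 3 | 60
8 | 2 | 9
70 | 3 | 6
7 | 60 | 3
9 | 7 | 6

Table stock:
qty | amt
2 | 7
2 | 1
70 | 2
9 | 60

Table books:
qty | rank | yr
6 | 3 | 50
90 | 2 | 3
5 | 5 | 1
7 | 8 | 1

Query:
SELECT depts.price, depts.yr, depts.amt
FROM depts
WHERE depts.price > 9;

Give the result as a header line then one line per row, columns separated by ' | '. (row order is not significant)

After WHERE (2 rows):
depts.yr | depts.amt | depts.price
9 | 5 | 60
2 | 3 | 60
After SELECT (2 rows):
depts.price | depts.yr | depts.amt
60 | 9 | 5
60 | 2 | 3

== RESULT ==
depts.price | depts.yr | depts.amt
60 | 9 | 5
60 | 2 | 3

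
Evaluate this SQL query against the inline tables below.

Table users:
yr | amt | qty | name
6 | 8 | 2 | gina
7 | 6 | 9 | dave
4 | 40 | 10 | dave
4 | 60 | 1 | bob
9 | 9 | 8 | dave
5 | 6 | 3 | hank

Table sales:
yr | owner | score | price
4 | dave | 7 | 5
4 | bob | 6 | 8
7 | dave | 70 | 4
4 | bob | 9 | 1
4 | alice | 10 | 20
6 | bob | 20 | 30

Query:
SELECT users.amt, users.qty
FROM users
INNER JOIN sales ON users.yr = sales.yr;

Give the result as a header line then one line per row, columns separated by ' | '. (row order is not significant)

After JOIN sales (10 rows):
users.yr | users.amt | users.qty | users.name | sales.yr | sales.owner | sales.score | sales.price
6 | 8 | 2 | gina | 6 | bob | 20 | 30
7 | 6 | 9 | dave | 7 | dave | 70 | 4
4 | 40 | 10 | dave | 4 | dave | 7 | 5
4 | 40 | 10 | dave | 4 | bob | 6 | 8
4 | 40 | 10 | dave | 4 | bob | 9 | 1
4 | 40 | 10 | dave | 4 | alice | 10 | 20
4 | 60 | 1 | bob | 4 | dave | 7 | 5
4 | 60 | 1 | bob | 4 | bob | 6 | 8
4 | 60 | 1 | bob | 4 | bob | 9 | 1
4 | 60 | 1 | bob | 4 | alice | 10 | 20
After SELECT (10 rows):
users.amt | users.qty
8 | 2
6 | 9
40 | 10
40 | 10
40 | 10
40 | 10
60 | 1
60 | 1
60 | 1
60 | 1

== RESULT ==
users.amt | users.qty
8 | 2
6 | 9
40 | 10
40 | 10
40 | 10
40 | 10
60 | 1
60 | 1
60 | 1
60 | 1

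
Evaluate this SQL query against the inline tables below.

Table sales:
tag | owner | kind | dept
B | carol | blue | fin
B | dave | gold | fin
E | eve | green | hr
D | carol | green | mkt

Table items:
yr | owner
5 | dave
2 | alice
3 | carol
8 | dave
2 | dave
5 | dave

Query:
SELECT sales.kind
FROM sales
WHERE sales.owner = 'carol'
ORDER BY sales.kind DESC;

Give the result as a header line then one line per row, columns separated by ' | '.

== RESULT ==
sales.kind
green
blue

Derivation:
After WHERE (2 rows):
sales.tag | sales.owner | sales.kind | sales.dept
B | carol | blue | fin
D | carol | green | mkt
After SELECT (2 rows):
sales.kind
blue
green
After ORDER BY (2 rows):
sales.kind
green
blue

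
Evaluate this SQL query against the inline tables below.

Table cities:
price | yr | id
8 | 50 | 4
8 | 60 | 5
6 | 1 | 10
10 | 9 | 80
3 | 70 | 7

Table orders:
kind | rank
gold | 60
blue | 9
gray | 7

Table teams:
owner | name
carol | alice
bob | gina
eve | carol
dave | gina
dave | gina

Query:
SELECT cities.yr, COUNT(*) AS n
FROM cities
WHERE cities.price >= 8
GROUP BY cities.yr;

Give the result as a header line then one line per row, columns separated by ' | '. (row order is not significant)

== RESULT ==
cities.yr | n
50 | 1
60 | 1
9 | 1

Derivation:
After WHERE (3 rows):
cities.price | cities.yr | cities.id
8 | 50 | 4
8 | 60 | 5
10 | 9 | 80
After GROUP BY (3 rows):
cities.yr | n
50 | 1
60 | 1
9 | 1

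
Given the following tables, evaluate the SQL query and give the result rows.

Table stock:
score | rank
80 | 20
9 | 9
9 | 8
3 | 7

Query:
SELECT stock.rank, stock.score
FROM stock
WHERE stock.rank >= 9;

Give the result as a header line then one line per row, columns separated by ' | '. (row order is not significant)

After WHERE (2 rows):
stock.score | stock.rank
80 | 20
9 | 9
After SELECT (2 rows):
stock.rank | stock.score
20 | 80
9 | 9

== RESULT ==
stock.rank | stock.score
20 | 80
9 | 9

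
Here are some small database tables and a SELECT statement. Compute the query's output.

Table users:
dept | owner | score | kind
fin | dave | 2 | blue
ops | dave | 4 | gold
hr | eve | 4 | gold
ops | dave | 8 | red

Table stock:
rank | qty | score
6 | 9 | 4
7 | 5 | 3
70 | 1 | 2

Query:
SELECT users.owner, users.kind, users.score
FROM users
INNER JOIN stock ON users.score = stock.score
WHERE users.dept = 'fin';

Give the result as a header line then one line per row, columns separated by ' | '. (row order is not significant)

After JOIN stock (3 rows):
users.dept | users.owner | users.score | users.kind | stock.rank | stock.qty | stock.score
fin | dave | 2 | blue | 70 | 1 | 2
ops | dave | 4 | gold | 6 | 9 | 4
hr | eve | 4 | gold | 6 | 9 | 4
After WHERE (1 rows):
users.dept | users.owner | users.score | users.kind | stock.rank | stock.qty | stock.score
fin | dave | 2 | blue | 70 | 1 | 2
After SELECT (1 rows):
users.owner | users.kind | users.score
dave | blue | 2

== RESULT ==
users.owner | users.kind | users.score
dave | blue | 2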